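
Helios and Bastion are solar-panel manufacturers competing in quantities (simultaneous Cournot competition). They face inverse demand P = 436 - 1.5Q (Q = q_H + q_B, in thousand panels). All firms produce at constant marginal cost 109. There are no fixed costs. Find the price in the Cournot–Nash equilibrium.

A representative firm's profit is π_i = q_i(436 - 1.5Q) - 109q_i.
Setting ∂π_i/∂q_i = 0 with rivals' quantities fixed: 327 - 3q_i - (3/2)q_j = 0.
By symmetry each firm produces the same amount; substituting q_j = q_i yields q_i = 327/(9/2) = 218/3.
Total output Q = 436/3, so price P = 436 - (3/2)·(436/3) = 218.

218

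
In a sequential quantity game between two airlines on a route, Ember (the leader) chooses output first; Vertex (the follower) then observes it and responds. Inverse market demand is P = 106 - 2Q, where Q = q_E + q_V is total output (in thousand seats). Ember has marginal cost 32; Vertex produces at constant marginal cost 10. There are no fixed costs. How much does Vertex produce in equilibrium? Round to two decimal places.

17.50

The follower Vertex best-responds to any q_E: π_V = (106 - 2Q)q_V - 10q_V.
Follower FOC: 96 - 2q_E - 4q_V = 0, so q_V(q_E) = (96 - 2q_E)/4.
Ember substitutes q_V(q_E) into its own profit: π_E = q_E(106 - 2q_E - (96 - 2q_E)/2) - 32q_E = (58 - q_E)q_E - 32q_E.
Maximising: ∂π_E/∂q_E = 26 - 2q_E = 0, giving q_E = 13.
Then q_V = (96 - 2·13)/4 = 35/2.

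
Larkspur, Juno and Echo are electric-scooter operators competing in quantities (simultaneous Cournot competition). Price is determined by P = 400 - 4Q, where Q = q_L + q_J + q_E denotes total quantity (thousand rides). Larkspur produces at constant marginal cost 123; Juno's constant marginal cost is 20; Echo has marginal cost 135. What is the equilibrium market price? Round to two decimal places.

Larkspur's profit: π_L = (400 - 4Q)q_L - (123q_L). Setting ∂π_L/∂q_L = 0: 277 - 8q_L - 4(q_J + q_E) = 0.
Juno's first-order condition: 380 - 8q_J - 4(q_L + q_E) = 0.
Echo's first-order condition: 265 - 8q_E - 4(q_L + q_J) = 0.
Adding the 3 first-order conditions: 922 − 16Q = 0, so Q = 461/8.
Back-substituting: q_L = (277 − 461/2)/4 = 93/8, q_J = (380 − 461/2)/4 = 299/8, q_E = (265 − 461/2)/4 = 69/8.
Total output Q = 461/8, so price P = 400 - 4·(461/8) = 339/2.

169.50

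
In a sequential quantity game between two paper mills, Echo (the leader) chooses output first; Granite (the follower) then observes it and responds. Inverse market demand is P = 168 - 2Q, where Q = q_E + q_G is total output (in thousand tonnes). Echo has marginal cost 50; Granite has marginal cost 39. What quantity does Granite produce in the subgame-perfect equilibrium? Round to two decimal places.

The follower Granite best-responds to any q_E: π_G = (168 - 2Q)q_G - 39q_G.
∂π_G/∂q_G = 129 - 2q_E - 4q_G = 0 gives the reaction function q_G = (129 - 2q_E)/4.
Echo substitutes q_G(q_E) into its own profit: π_E = q_E(168 - 2q_E - (129 - 2q_E)/2) - 50q_E = (207/2 - q_E)q_E - 50q_E.
The leader's first-order condition 107/2 - 2q_E = 0 yields q_E = 107/4.
Then q_G = (129 - 2·(107/4))/4 = 151/8.

18.88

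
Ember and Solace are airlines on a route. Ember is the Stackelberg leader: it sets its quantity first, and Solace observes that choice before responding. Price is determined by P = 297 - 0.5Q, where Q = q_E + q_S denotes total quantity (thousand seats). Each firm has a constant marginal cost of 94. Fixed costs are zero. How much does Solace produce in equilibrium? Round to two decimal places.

101.50

Solve by backward induction. Given q_E, the follower Solace maximises π_S = (297 - (1/2)q_E - (1/2)q_S)q_S - 94q_S.
∂π_S/∂q_S = 203 - (1/2)q_E - q_S = 0 gives the reaction function q_S = (203 - (1/2)q_E).
The leader anticipates this reaction. Substituting into P = 297 - 0.5Q gives P = 391/2 - (1/4)q_E, so π_E = (391/2 - (1/4)q_E)q_E - 94q_E.
The leader's first-order condition 203/2 - (1/2)q_E = 0 yields q_E = 203.
Then q_S = (203 - (1/2)·203) = 203/2.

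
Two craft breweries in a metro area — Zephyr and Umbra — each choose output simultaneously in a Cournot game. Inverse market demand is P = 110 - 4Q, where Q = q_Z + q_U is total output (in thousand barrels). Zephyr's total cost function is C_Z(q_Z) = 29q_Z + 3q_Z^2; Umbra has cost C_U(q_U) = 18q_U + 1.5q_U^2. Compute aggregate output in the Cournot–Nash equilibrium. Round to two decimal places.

10.78

Zephyr's profit: π_Z = (110 - 4Q)q_Z - (29q_Z + 3q_Z²). Setting ∂π_Z/∂q_Z = 0: 81 - 14q_Z - 4(q_U) = 0.
Umbra's first-order condition: 92 - 11q_U - 4(q_Z) = 0.
Best responses: q_Z = (81 - 4q_U)/14, q_U = (92 - 4q_Z)/11.
Substituting one into the other gives q_Z = 523/138 and q_U = 482/69.
Total output Q = 523/138 + 482/69 = 1487/138.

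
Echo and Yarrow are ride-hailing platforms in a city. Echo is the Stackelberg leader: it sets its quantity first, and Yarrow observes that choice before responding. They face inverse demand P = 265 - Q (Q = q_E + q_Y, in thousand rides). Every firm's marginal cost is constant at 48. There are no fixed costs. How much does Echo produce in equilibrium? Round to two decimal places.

Solve by backward induction. Given q_E, the follower Yarrow maximises π_Y = (265 - q_E - q_Y)q_Y - 48q_Y.
Follower FOC: 217 - q_E - 2q_Y = 0, so q_Y(q_E) = (217 - q_E)/2.
The leader anticipates this reaction. Substituting into P = 265 - Q gives P = 313/2 - (1/2)q_E, so π_E = (313/2 - (1/2)q_E)q_E - 48q_E.
The leader's first-order condition 217/2 - q_E = 0 yields q_E = 217/2.
Then q_Y = (217 - 217/2)/2 = 217/4.

108.50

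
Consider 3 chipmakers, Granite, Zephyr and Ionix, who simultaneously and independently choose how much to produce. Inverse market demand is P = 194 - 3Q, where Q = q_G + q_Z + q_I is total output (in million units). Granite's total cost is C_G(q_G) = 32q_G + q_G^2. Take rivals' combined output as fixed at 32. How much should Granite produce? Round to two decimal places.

8.25

With rivals' combined output fixed at 32, Granite's profit is π_G = (194 - 3·32 - 3q_G)q_G - (32q_G + q_G²) = (98 - 3q_G)q_G - (32q_G + q_G²).
∂π_G/∂q_G = 66 - 8q_G = 0, so q_G = 33/4.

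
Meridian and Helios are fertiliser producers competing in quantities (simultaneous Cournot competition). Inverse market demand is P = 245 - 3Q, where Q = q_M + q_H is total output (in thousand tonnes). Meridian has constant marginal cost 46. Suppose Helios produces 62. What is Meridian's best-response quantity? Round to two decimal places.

With the rival's output fixed at 62, Meridian's profit is π_M = (245 - 3·62 - 3q_M)q_M - (46q_M) = (59 - 3q_M)q_M - (46q_M).
∂π_M/∂q_M = 13 - 6q_M = 0, so q_M = 13/6.

2.17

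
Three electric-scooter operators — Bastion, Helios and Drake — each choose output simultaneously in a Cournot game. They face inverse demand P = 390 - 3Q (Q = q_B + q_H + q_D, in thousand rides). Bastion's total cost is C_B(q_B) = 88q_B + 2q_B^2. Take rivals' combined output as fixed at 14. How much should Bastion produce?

With rivals' combined output fixed at 14, Bastion's profit is π_B = (390 - 3·14 - 3q_B)q_B - (88q_B + 2q_B²) = (348 - 3q_B)q_B - (88q_B + 2q_B²).
∂π_B/∂q_B = 260 - 10q_B = 0, so q_B = 26.

26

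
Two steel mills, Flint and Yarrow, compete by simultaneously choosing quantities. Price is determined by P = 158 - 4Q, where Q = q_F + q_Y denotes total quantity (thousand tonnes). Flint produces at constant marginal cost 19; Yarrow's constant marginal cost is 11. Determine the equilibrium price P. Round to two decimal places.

62.67

Flint's profit: π_F = (158 - 4Q)q_F - (19q_F). Setting ∂π_F/∂q_F = 0: 139 - 8q_F - 4(q_Y) = 0.
Yarrow's first-order condition: 147 - 8q_Y - 4(q_F) = 0.
Rearranging gives the reaction functions q_F = (139 - 4q_Y)/8 and q_Y = (147 - 4q_F)/8.
Solving the pair: q_F = 131/12, q_Y = 155/12.
Total output Q = 143/6, so price P = 158 - 4·(143/6) = 188/3.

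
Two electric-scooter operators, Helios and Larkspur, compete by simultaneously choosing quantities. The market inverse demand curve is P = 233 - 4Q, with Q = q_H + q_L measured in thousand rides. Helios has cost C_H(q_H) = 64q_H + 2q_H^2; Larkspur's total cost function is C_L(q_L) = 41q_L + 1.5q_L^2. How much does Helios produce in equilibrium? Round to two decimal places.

Helios's profit: π_H = (233 - 4Q)q_H - (64q_H + 2q_H²). Setting ∂π_H/∂q_H = 0: 169 - 12q_H - 4(q_L) = 0.
Larkspur's first-order condition: 192 - 11q_L - 4(q_H) = 0.
Rearranging gives the reaction functions q_H = (169 - 4q_L)/12 and q_L = (192 - 4q_H)/11.
Substituting one into the other gives q_H = 1091/116 and q_L = 407/29.

9.41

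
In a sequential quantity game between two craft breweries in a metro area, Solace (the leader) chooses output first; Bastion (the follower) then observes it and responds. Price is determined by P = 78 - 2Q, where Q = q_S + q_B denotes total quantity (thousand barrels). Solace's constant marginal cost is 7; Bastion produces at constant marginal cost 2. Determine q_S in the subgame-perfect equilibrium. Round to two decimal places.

16.50

The follower Bastion best-responds to any q_S: π_B = (78 - 2Q)q_B - 2q_B.
∂π_B/∂q_B = 76 - 2q_S - 4q_B = 0 gives the reaction function q_B = (76 - 2q_S)/4.
Solace substitutes q_B(q_S) into its own profit: π_S = q_S(78 - 2q_S - (76 - 2q_S)/2) - 7q_S = (40 - q_S)q_S - 7q_S.
The leader's first-order condition 33 - 2q_S = 0 yields q_S = 33/2.
Then q_B = (76 - 2·(33/2))/4 = 43/4.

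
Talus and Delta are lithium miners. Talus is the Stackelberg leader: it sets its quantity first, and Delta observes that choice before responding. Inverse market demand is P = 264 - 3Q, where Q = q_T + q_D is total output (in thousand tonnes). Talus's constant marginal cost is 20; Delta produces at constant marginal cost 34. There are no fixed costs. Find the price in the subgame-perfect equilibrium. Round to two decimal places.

Solve by backward induction. Given q_T, the follower Delta maximises π_D = (264 - 3q_T - 3q_D)q_D - 34q_D.
∂π_D/∂q_D = 230 - 3q_T - 6q_D = 0 gives the reaction function q_D = (230 - 3q_T)/6.
The leader anticipates this reaction. Substituting into P = 264 - 3Q gives P = 149 - (3/2)q_T, so π_T = (149 - (3/2)q_T)q_T - 20q_T.
The leader's first-order condition 129 - 3q_T = 0 yields q_T = 43.
Then q_D = (230 - 3·43)/6 = 101/6.
Total output Q = 359/6, so price P = 264 - 3·(359/6) = 169/2.

84.50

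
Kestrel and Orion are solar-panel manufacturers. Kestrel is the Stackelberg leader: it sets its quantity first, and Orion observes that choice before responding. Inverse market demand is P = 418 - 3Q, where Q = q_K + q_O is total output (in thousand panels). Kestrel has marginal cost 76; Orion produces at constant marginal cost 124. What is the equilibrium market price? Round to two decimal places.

173.50

Solve by backward induction. Given q_K, the follower Orion maximises π_O = (418 - 3q_K - 3q_O)q_O - 124q_O.
∂π_O/∂q_O = 294 - 3q_K - 6q_O = 0 gives the reaction function q_O = (294 - 3q_K)/6.
Kestrel substitutes q_O(q_K) into its own profit: π_K = q_K(418 - 3q_K - (294 - 3q_K)/2) - 76q_K = (271 - (3/2)q_K)q_K - 76q_K.
Maximising: ∂π_K/∂q_K = 195 - 3q_K = 0, giving q_K = 65.
Then q_O = (294 - 3·65)/6 = 33/2.
Total output Q = 163/2, so price P = 418 - 3·(163/2) = 347/2.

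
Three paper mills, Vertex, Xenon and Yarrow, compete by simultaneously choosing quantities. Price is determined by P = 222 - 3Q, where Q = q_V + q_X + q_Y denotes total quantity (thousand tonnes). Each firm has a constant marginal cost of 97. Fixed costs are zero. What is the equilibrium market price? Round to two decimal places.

128.25

A representative firm's profit is π_i = q_i(222 - 3Q) - 97q_i.
First-order condition (treating rivals' output as given): 125 - 6q_i - 3·Σ_{j≠i} q_j = 0.
By symmetry each firm produces the same amount; substituting Σ_{j≠i} q_j = 2q_i yields q_i = 125/12.
Total output Q = 125/4, so price P = 222 - 3·(125/4) = 513/4.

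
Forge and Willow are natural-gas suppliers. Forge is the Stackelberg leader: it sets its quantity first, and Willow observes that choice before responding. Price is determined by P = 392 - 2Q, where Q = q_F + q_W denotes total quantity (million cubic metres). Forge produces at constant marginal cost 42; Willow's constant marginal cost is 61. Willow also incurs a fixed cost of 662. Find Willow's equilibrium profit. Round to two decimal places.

The follower Willow best-responds to any q_F: π_W = (392 - 2Q)q_W - 61q_W.
∂π_W/∂q_W = 331 - 2q_F - 4q_W = 0 gives the reaction function q_W = (331 - 2q_F)/4.
The leader anticipates this reaction. Substituting into P = 392 - 2Q gives P = 453/2 - q_F, so π_F = (453/2 - q_F)q_F - 42q_F.
Leader FOC: 369/2 - 2q_F = 0, so q_F = 369/4.
Then q_W = (331 - 2·(369/4))/4 = 293/8.
Price P = 392 - 2·(1031/8) = 537/4.
Willow's profit: (537/4 - 61)·(293/8) - 662 = 2020.7813.

2020.78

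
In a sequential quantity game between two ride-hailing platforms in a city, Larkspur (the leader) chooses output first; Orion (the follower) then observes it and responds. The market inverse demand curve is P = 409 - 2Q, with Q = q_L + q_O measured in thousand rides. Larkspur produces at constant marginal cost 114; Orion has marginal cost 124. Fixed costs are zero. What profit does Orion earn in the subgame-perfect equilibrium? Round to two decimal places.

The follower Orion best-responds to any q_L: π_O = (409 - 2Q)q_O - 124q_O.
Setting the follower's marginal profit to zero, 285 - 2q_L - 4q_O = 0, i.e. q_O = (285 - 2q_L)/4.
The leader anticipates this reaction. Substituting into P = 409 - 2Q gives P = 533/2 - q_L, so π_L = (533/2 - q_L)q_L - 114q_L.
The leader's first-order condition 305/2 - 2q_L = 0 yields q_L = 305/4.
Then q_O = (285 - 2·(305/4))/4 = 265/8.
Price P = 409 - 2·(875/8) = 761/4.
Orion's profit: (761/4 - 124)·(265/8) = 2194.5313.

2194.53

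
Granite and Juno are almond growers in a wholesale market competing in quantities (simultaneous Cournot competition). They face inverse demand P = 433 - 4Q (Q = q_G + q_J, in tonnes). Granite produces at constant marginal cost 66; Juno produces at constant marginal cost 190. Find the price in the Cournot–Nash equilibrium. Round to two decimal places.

229.67

Granite's profit: π_G = (433 - 4Q)q_G - (66q_G). Setting ∂π_G/∂q_G = 0: 367 - 8q_G - 4(q_J) = 0.
Juno's profit: π_J = (433 - 4Q)q_J - (190q_J). Setting ∂π_J/∂q_J = 0: 243 - 8q_J - 4(q_G) = 0.
Best responses: q_G = (367 - 4q_J)/8, q_J = (243 - 4q_G)/8.
Solving the pair: q_G = 491/12, q_J = 119/12.
Total output Q = 305/6, so price P = 433 - 4·(305/6) = 689/3.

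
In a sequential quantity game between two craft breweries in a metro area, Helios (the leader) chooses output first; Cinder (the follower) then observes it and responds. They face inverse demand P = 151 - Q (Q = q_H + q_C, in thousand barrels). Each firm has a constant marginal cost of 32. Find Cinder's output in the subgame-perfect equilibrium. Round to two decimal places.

29.75

The follower Cinder best-responds to any q_H: π_C = (151 - Q)q_C - 32q_C.
Setting the follower's marginal profit to zero, 119 - q_H - 2q_C = 0, i.e. q_C = (119 - q_H)/2.
Helios substitutes q_C(q_H) into its own profit: π_H = q_H(151 - q_H - (119 - q_H)/2) - 32q_H = (183/2 - (1/2)q_H)q_H - 32q_H.
Maximising: ∂π_H/∂q_H = 119/2 - q_H = 0, giving q_H = 119/2.
Then q_C = (119 - 119/2)/2 = 119/4.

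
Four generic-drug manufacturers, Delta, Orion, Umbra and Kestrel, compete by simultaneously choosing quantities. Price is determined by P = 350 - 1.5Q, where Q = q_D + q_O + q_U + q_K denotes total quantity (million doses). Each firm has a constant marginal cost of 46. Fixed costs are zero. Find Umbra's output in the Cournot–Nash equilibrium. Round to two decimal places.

40.53

A representative firm's profit is π_i = q_i(350 - 1.5Q) - 46q_i.
Setting ∂π_i/∂q_i = 0 with rivals' quantities fixed: 304 - 3q_i - (3/2)·Σ_{j≠i} q_j = 0.
With identical firms every q_j equals q_i, so Σ_{j≠i} q_j = 3q_i and 304 = (15/2)q_i, giving q_i = 608/15.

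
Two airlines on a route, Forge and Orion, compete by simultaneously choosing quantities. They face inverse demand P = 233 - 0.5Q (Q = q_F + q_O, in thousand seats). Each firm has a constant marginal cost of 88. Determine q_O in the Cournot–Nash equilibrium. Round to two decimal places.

A representative firm's profit is π_i = q_i(233 - 0.5Q) - 88q_i.
Setting ∂π_i/∂q_i = 0 with rivals' quantities fixed: 145 - q_i - (1/2)q_j = 0.
With identical firms every q_j equals q_i, so q_j = q_i and 145 = (3/2)q_i, giving q_i = 290/3.

96.67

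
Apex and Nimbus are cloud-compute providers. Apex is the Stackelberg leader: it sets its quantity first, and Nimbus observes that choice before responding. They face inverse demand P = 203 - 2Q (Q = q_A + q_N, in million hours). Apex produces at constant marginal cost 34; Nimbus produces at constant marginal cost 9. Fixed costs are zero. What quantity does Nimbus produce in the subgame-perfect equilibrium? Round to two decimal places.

Solve by backward induction. Given q_A, the follower Nimbus maximises π_N = (203 - 2q_A - 2q_N)q_N - 9q_N.
Setting the follower's marginal profit to zero, 194 - 2q_A - 4q_N = 0, i.e. q_N = (194 - 2q_A)/4.
The leader anticipates this reaction. Substituting into P = 203 - 2Q gives P = 106 - q_A, so π_A = (106 - q_A)q_A - 34q_A.
The leader's first-order condition 72 - 2q_A = 0 yields q_A = 36.
Then q_N = (194 - 2·36)/4 = 61/2.

30.50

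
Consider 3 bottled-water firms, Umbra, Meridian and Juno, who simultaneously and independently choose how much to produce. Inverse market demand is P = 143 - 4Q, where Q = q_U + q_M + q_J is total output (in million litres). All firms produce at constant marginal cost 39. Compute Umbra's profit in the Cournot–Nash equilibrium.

169

A representative firm's profit is π_i = q_i(143 - 4Q) - 39q_i.
First-order condition (treating rivals' output as given): 104 - 8q_i - 4·Σ_{j≠i} q_j = 0.
By symmetry each firm produces the same amount; substituting Σ_{j≠i} q_j = 2q_i yields q_i = 104/16 = 13/2.
Price P = 143 - 4·(39/2) = 65.
Umbra's profit: (65 - 39)·(13/2) = 169.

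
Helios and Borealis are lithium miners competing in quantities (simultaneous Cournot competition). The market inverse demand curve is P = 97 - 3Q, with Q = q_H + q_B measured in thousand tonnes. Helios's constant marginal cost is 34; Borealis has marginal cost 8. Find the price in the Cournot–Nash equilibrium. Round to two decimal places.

46.33

Helios's profit: π_H = (97 - 3Q)q_H - (34q_H). Setting ∂π_H/∂q_H = 0: 63 - 6q_H - 3(q_B) = 0.
Borealis's profit: π_B = (97 - 3Q)q_B - (8q_B). Setting ∂π_B/∂q_B = 0: 89 - 6q_B - 3(q_H) = 0.
So q_H = (63 - 3q_B)/6 and q_B = (89 - 3q_H)/6.
Solving the pair: q_H = 37/9, q_B = 115/9.
Total output Q = 152/9, so price P = 97 - 3·(152/9) = 139/3.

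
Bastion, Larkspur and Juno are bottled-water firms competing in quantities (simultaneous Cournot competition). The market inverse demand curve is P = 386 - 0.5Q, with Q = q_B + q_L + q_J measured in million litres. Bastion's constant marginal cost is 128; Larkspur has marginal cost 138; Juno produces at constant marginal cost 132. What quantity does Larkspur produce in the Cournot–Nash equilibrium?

Bastion's profit: π_B = (386 - 0.5Q)q_B - (128q_B). Setting ∂π_B/∂q_B = 0: 258 - q_B - (1/2)(q_L + q_J) = 0.
Larkspur's first-order condition: 248 - q_L - (1/2)(q_B + q_J) = 0.
Juno's profit: π_J = (386 - 0.5Q)q_J - (132q_J). Setting ∂π_J/∂q_J = 0: 254 - q_J - (1/2)(q_B + q_L) = 0.
Adding the 3 conditions: 760 − Q − Q = 0, i.e. Q = 380.
Back-substituting: q_B = (258 − 190)/(1/2) = 136, q_L = (248 − 190)/(1/2) = 116, q_J = (254 − 190)/(1/2) = 128.

116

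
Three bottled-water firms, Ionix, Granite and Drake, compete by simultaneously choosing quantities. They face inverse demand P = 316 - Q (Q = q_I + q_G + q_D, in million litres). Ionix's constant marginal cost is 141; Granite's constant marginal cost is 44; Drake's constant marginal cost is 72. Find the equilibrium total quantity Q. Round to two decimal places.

172.75

Ionix's profit: π_I = (316 - Q)q_I - (141q_I). Setting ∂π_I/∂q_I = 0: 175 - 2q_I - (q_G + q_D) = 0.
Granite's first-order condition: 272 - 2q_G - (q_I + q_D) = 0.
Drake's first-order condition: 244 - 2q_D - (q_I + q_G) = 0.
Adding the 3 conditions: 691 − 2Q − 2Q = 0, i.e. Q = 691/4.
Back-substituting: q_I = (175 − 691/4) = 9/4, q_G = (272 − 691/4) = 397/4, q_D = (244 − 691/4) = 285/4.
Total output Q = 9/4 + 397/4 + 285/4 = 691/4.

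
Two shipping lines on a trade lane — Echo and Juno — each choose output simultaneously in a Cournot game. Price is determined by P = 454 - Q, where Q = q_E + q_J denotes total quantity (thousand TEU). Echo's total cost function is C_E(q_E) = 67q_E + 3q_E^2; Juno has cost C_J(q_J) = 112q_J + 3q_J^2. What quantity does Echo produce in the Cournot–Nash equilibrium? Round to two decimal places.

43.71

Echo's profit: π_E = (454 - Q)q_E - (67q_E + 3q_E²). Setting ∂π_E/∂q_E = 0: 387 - 8q_E - (q_J) = 0.
Juno's profit: π_J = (454 - Q)q_J - (112q_J + 3q_J²). Setting ∂π_J/∂q_J = 0: 342 - 8q_J - (q_E) = 0.
Rearranging gives the reaction functions q_E = (387 - q_J)/8 and q_J = (342 - q_E)/8.
Solving the pair: q_E = 306/7, q_J = 261/7.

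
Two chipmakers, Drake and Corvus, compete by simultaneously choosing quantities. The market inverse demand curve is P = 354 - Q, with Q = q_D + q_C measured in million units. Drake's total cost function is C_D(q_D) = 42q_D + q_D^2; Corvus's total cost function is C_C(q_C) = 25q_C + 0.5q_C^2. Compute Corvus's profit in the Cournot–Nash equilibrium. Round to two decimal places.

12496.07

Drake's profit: π_D = (354 - Q)q_D - (42q_D + q_D²). Setting ∂π_D/∂q_D = 0: 312 - 4q_D - (q_C) = 0.
Corvus's first-order condition: 329 - 3q_C - (q_D) = 0.
So q_D = (312 - q_C)/4 and q_C = (329 - q_D)/3.
Solving the pair: q_D = 607/11, q_C = 1004/11.
Price P = 354 - 1611/11 = 207.5455.
Corvus's profit: 207.5455·(1004/11) - 25·(1004/11) - (1/2)(1004/11)² = 12496.0661.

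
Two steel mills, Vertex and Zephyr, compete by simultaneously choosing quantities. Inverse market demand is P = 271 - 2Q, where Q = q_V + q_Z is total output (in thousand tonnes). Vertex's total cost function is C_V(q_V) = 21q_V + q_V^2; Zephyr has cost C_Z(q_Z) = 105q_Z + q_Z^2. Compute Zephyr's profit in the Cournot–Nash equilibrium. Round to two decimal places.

Vertex's profit: π_V = (271 - 2Q)q_V - (21q_V + q_V²). Setting ∂π_V/∂q_V = 0: 250 - 6q_V - 2(q_Z) = 0.
Zephyr's profit: π_Z = (271 - 2Q)q_Z - (105q_Z + q_Z²). Setting ∂π_Z/∂q_Z = 0: 166 - 6q_Z - 2(q_V) = 0.
Best responses: q_V = (250 - 2q_Z)/6, q_Z = (166 - 2q_V)/6.
Solving the pair: q_V = 73/2, q_Z = 31/2.
Price P = 271 - 2·52 = 167.
Zephyr's profit: 167·(31/2) - 105·(31/2) - (31/2)² = 720.7500.

720.75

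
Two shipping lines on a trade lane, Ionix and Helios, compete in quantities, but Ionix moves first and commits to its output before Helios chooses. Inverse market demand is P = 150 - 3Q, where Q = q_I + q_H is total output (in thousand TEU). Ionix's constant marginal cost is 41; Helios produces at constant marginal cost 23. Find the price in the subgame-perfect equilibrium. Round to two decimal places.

63.75

The follower Helios best-responds to any q_I: π_H = (150 - 3Q)q_H - 23q_H.
Follower FOC: 127 - 3q_I - 6q_H = 0, so q_H(q_I) = (127 - 3q_I)/6.
The leader anticipates this reaction. Substituting into P = 150 - 3Q gives P = 173/2 - (3/2)q_I, so π_I = (173/2 - (3/2)q_I)q_I - 41q_I.
The leader's first-order condition 91/2 - 3q_I = 0 yields q_I = 91/6.
Then q_H = (127 - 3·(91/6))/6 = 163/12.
Total output Q = 115/4, so price P = 150 - 3·(115/4) = 255/4.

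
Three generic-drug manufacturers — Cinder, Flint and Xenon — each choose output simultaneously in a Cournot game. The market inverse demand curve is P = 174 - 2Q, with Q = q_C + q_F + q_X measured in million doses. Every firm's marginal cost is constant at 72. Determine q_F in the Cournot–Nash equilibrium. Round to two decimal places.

12.75

Each firm earns π_i = (174 - 2Q)q_i - 72q_i.
First-order condition (treating rivals' output as given): 102 - 4q_i - 2·Σ_{j≠i} q_j = 0.
With identical firms every q_j equals q_i, so Σ_{j≠i} q_j = 2q_i and 102 = 8q_i, giving q_i = 51/4.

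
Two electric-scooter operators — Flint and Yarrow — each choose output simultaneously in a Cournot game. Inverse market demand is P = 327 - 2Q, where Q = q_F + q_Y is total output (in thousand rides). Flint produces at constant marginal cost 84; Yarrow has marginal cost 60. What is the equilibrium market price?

Flint's profit: π_F = (327 - 2Q)q_F - (84q_F). Setting ∂π_F/∂q_F = 0: 243 - 4q_F - 2(q_Y) = 0.
Yarrow's profit: π_Y = (327 - 2Q)q_Y - (60q_Y). Setting ∂π_Y/∂q_Y = 0: 267 - 4q_Y - 2(q_F) = 0.
Best responses: q_F = (243 - 2q_Y)/4, q_Y = (267 - 2q_F)/4.
Solving the pair: q_F = 73/2, q_Y = 97/2.
Total output Q = 85, so price P = 327 - 2·85 = 157.

157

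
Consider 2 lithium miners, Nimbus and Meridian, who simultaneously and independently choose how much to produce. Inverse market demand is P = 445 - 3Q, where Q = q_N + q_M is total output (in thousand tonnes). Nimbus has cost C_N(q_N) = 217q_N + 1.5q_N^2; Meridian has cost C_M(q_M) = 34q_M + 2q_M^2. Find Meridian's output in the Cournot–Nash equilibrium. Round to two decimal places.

Nimbus's profit: π_N = (445 - 3Q)q_N - (217q_N + (3/2)q_N²). Setting ∂π_N/∂q_N = 0: 228 - 9q_N - 3(q_M) = 0.
Meridian's first-order condition: 411 - 10q_M - 3(q_N) = 0.
Rearranging gives the reaction functions q_N = (228 - 3q_M)/9 and q_M = (411 - 3q_N)/10.
Solving the pair: q_N = 349/27, q_M = 335/9.

37.22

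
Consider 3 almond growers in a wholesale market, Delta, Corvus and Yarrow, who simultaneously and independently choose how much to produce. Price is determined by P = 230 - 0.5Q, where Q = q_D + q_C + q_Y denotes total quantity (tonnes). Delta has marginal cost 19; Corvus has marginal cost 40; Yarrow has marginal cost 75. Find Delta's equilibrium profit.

Delta's profit: π_D = (230 - 0.5Q)q_D - (19q_D). Setting ∂π_D/∂q_D = 0: 211 - q_D - (1/2)(q_C + q_Y) = 0.
Corvus's first-order condition: 190 - q_C - (1/2)(q_D + q_Y) = 0.
Yarrow's profit: π_Y = (230 - 0.5Q)q_Y - (75q_Y). Setting ∂π_Y/∂q_Y = 0: 155 - q_Y - (1/2)(q_D + q_C) = 0.
Summing all 3 equations gives 556 − 2Q = 0, hence Q = 278.
Back-substituting: q_D = (211 − 139)/(1/2) = 144, q_C = (190 − 139)/(1/2) = 102, q_Y = (155 − 139)/(1/2) = 32.
Price P = 230 - (1/2)·278 = 91.
Delta's profit: (91 - 19)·144 = 10368.

10368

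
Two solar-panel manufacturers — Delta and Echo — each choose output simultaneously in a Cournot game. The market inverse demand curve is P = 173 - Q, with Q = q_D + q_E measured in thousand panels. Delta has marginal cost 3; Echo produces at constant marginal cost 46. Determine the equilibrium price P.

Delta's profit: π_D = (173 - Q)q_D - (3q_D). Setting ∂π_D/∂q_D = 0: 170 - 2q_D - (q_E) = 0.
Echo's profit: π_E = (173 - Q)q_E - (46q_E). Setting ∂π_E/∂q_E = 0: 127 - 2q_E - (q_D) = 0.
Rearranging gives the reaction functions q_D = (170 - q_E)/2 and q_E = (127 - q_D)/2.
Solving the pair: q_D = 71, q_E = 28.
Total output Q = 99, so price P = 173 - 99 = 74.

74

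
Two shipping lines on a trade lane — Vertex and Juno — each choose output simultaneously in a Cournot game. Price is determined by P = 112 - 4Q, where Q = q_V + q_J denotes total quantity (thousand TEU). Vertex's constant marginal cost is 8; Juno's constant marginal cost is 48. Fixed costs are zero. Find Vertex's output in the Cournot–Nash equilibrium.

Vertex's profit: π_V = (112 - 4Q)q_V - (8q_V). Setting ∂π_V/∂q_V = 0: 104 - 8q_V - 4(q_J) = 0.
Juno's profit: π_J = (112 - 4Q)q_J - (48q_J). Setting ∂π_J/∂q_J = 0: 64 - 8q_J - 4(q_V) = 0.
So q_V = (104 - 4q_J)/8 and q_J = (64 - 4q_V)/8.
Substituting one into the other gives q_V = 12 and q_J = 2.

12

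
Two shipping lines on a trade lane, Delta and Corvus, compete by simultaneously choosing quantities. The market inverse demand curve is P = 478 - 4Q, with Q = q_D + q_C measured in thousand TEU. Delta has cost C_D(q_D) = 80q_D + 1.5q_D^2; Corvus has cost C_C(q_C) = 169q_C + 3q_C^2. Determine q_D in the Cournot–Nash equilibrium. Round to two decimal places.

Delta's profit: π_D = (478 - 4Q)q_D - (80q_D + (3/2)q_D²). Setting ∂π_D/∂q_D = 0: 398 - 11q_D - 4(q_C) = 0.
Corvus's profit: π_C = (478 - 4Q)q_C - (169q_C + 3q_C²). Setting ∂π_C/∂q_C = 0: 309 - 14q_C - 4(q_D) = 0.
So q_D = (398 - 4q_C)/11 and q_C = (309 - 4q_D)/14.
Solving the pair: q_D = 31.4203, q_C = 1807/138.

31.42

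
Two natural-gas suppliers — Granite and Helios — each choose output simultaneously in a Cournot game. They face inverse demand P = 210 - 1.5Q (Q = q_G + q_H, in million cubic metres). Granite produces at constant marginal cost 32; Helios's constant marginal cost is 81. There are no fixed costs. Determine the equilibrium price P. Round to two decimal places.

107.67

Granite's profit: π_G = (210 - 1.5Q)q_G - (32q_G). Setting ∂π_G/∂q_G = 0: 178 - 3q_G - (3/2)(q_H) = 0.
Helios's first-order condition: 129 - 3q_H - (3/2)(q_G) = 0.
Best responses: q_G = (178 - (3/2)q_H)/3, q_H = (129 - (3/2)q_G)/3.
Substituting one into the other gives q_G = 454/9 and q_H = 160/9.
Total output Q = 614/9, so price P = 210 - (3/2)·(614/9) = 323/3.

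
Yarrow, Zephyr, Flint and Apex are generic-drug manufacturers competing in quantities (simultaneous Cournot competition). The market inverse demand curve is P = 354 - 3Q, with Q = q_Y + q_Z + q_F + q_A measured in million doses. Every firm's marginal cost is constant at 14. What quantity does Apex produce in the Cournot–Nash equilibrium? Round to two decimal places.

A representative firm's profit is π_i = q_i(354 - 3Q) - 14q_i.
First-order condition (treating rivals' output as given): 340 - 6q_i - 3·Σ_{j≠i} q_j = 0.
With identical firms every q_j equals q_i, so Σ_{j≠i} q_j = 3q_i and 340 = 15q_i, giving q_i = 68/3.

22.67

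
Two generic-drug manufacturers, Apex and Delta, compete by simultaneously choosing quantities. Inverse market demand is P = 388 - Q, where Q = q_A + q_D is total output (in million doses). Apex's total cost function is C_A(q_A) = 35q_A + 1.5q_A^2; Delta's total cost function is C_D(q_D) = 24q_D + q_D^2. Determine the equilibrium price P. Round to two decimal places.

Apex's profit: π_A = (388 - Q)q_A - (35q_A + (3/2)q_A²). Setting ∂π_A/∂q_A = 0: 353 - 5q_A - (q_D) = 0.
Delta's profit: π_D = (388 - Q)q_D - (24q_D + q_D²). Setting ∂π_D/∂q_D = 0: 364 - 4q_D - (q_A) = 0.
Best responses: q_A = (353 - q_D)/5, q_D = (364 - q_A)/4.
Solving the pair: q_A = 1048/19, q_D = 1467/19.
Total output Q = 132.3684, so price P = 388 - 132.3684 = 255.6316.

255.63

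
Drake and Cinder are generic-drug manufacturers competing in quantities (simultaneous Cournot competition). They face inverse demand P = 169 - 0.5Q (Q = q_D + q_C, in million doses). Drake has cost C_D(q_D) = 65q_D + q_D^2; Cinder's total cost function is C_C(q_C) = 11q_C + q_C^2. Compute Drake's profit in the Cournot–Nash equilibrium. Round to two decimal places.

Drake's profit: π_D = (169 - 0.5Q)q_D - (65q_D + q_D²). Setting ∂π_D/∂q_D = 0: 104 - 3q_D - (1/2)(q_C) = 0.
Cinder's first-order condition: 158 - 3q_C - (1/2)(q_D) = 0.
Rearranging gives the reaction functions q_D = (104 - (1/2)q_C)/3 and q_C = (158 - (1/2)q_D)/3.
Substituting one into the other gives q_D = 932/35 and q_C = 1688/35.
Price P = 169 - (1/2)·(524/7) = 921/7.
Drake's profit: (921/7)·(932/35) - 65·(932/35) - (932/35)² = 1063.6212.

1063.62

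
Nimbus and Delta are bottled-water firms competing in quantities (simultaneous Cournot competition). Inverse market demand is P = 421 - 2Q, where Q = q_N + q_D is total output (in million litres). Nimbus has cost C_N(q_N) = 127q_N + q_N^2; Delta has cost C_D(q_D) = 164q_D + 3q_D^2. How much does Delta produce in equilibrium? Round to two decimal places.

17.04

Nimbus's profit: π_N = (421 - 2Q)q_N - (127q_N + q_N²). Setting ∂π_N/∂q_N = 0: 294 - 6q_N - 2(q_D) = 0.
Delta's first-order condition: 257 - 10q_D - 2(q_N) = 0.
So q_N = (294 - 2q_D)/6 and q_D = (257 - 2q_N)/10.
Substituting one into the other gives q_N = 1213/28 and q_D = 477/28.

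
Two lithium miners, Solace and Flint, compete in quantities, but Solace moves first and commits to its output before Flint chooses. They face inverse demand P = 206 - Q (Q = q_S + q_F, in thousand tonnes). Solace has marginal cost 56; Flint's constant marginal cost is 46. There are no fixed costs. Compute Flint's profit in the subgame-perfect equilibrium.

2025

Solve by backward induction. Given q_S, the follower Flint maximises π_F = (206 - q_S - q_F)q_F - 46q_F.
∂π_F/∂q_F = 160 - q_S - 2q_F = 0 gives the reaction function q_F = (160 - q_S)/2.
The leader anticipates this reaction. Substituting into P = 206 - Q gives P = 126 - (1/2)q_S, so π_S = (126 - (1/2)q_S)q_S - 56q_S.
Leader FOC: 70 - q_S = 0, so q_S = 70.
Then q_F = (160 - 70)/2 = 45.
Price P = 206 - 115 = 91.
Flint's profit: (91 - 46)·45 = 2025.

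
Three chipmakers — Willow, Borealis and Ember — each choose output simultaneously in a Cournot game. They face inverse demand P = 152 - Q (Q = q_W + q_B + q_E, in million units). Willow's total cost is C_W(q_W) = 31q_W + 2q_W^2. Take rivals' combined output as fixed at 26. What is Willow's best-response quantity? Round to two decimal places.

With rivals' combined output fixed at 26, Willow's profit is π_W = (152 - 26 - q_W)q_W - (31q_W + 2q_W²) = (126 - q_W)q_W - (31q_W + 2q_W²).
∂π_W/∂q_W = 95 - 6q_W = 0, so q_W = 95/6.

15.83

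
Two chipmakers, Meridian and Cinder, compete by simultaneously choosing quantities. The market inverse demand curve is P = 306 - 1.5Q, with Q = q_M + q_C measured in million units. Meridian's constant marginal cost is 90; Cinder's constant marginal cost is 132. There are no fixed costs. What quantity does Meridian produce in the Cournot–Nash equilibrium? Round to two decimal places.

57.33

Meridian's profit: π_M = (306 - 1.5Q)q_M - (90q_M). Setting ∂π_M/∂q_M = 0: 216 - 3q_M - (3/2)(q_C) = 0.
Cinder's first-order condition: 174 - 3q_C - (3/2)(q_M) = 0.
Best responses: q_M = (216 - (3/2)q_C)/3, q_C = (174 - (3/2)q_M)/3.
Solving the pair: q_M = 172/3, q_C = 88/3.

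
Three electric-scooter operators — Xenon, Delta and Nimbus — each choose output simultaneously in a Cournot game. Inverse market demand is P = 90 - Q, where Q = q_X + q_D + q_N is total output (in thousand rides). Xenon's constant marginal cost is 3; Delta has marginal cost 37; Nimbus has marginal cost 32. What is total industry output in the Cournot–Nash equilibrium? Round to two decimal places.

Xenon's profit: π_X = (90 - Q)q_X - (3q_X). Setting ∂π_X/∂q_X = 0: 87 - 2q_X - (q_D + q_N) = 0.
Delta's profit: π_D = (90 - Q)q_D - (37q_D). Setting ∂π_D/∂q_D = 0: 53 - 2q_D - (q_X + q_N) = 0.
Nimbus's profit: π_N = (90 - Q)q_N - (32q_N). Setting ∂π_N/∂q_N = 0: 58 - 2q_N - (q_X + q_D) = 0.
Adding the 3 conditions: 198 − 2Q − 2Q = 0, i.e. Q = 99/2.
Back-substituting: q_X = (87 − 99/2) = 75/2, q_D = (53 − 99/2) = 7/2, q_N = (58 − 99/2) = 17/2.
Total output Q = 75/2 + 7/2 + 17/2 = 99/2.

49.50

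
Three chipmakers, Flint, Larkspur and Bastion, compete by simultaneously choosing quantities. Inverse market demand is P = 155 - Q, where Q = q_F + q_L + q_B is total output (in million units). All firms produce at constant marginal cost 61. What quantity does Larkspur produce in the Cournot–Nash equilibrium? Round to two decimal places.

23.50

A representative firm's profit is π_i = q_i(155 - Q) - 61q_i.
First-order condition (treating rivals' output as given): 94 - 2q_i - Σ_{j≠i} q_j = 0.
By symmetry each firm produces the same amount; substituting Σ_{j≠i} q_j = 2q_i yields q_i = 94/4 = 47/2.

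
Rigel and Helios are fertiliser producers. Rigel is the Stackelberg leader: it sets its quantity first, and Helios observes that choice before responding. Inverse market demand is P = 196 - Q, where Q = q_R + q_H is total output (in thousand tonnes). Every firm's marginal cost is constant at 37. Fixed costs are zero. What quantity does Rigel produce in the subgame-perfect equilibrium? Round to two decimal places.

79.50

Solve by backward induction. Given q_R, the follower Helios maximises π_H = (196 - q_R - q_H)q_H - 37q_H.
Setting the follower's marginal profit to zero, 159 - q_R - 2q_H = 0, i.e. q_H = (159 - q_R)/2.
Rigel substitutes q_H(q_R) into its own profit: π_R = q_R(196 - q_R - (159 - q_R)/2) - 37q_R = (233/2 - (1/2)q_R)q_R - 37q_R.
Leader FOC: 159/2 - q_R = 0, so q_R = 159/2.
Then q_H = (159 - 159/2)/2 = 159/4.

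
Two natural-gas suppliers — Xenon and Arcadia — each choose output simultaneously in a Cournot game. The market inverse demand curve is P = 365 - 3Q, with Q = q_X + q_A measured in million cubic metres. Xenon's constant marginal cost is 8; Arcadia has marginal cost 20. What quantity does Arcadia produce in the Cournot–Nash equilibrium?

Xenon's profit: π_X = (365 - 3Q)q_X - (8q_X). Setting ∂π_X/∂q_X = 0: 357 - 6q_X - 3(q_A) = 0.
Arcadia's profit: π_A = (365 - 3Q)q_A - (20q_A). Setting ∂π_A/∂q_A = 0: 345 - 6q_A - 3(q_X) = 0.
Rearranging gives the reaction functions q_X = (357 - 3q_A)/6 and q_A = (345 - 3q_X)/6.
Substituting one into the other gives q_X = 41 and q_A = 37.

37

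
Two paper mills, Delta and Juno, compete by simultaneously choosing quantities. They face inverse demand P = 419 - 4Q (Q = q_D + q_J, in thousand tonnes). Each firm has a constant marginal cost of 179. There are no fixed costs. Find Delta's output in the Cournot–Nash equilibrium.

A representative firm's profit is π_i = q_i(419 - 4Q) - 179q_i.
Setting ∂π_i/∂q_i = 0 with rivals' quantities fixed: 240 - 8q_i - 4q_j = 0.
With identical firms every q_j equals q_i, so q_j = q_i and 240 = 12q_i, giving q_i = 20.

20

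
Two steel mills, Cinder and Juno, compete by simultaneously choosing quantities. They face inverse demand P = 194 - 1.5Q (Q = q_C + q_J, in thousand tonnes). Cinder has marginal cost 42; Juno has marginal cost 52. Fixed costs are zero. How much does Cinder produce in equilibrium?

Cinder's profit: π_C = (194 - 1.5Q)q_C - (42q_C). Setting ∂π_C/∂q_C = 0: 152 - 3q_C - (3/2)(q_J) = 0.
Juno's first-order condition: 142 - 3q_J - (3/2)(q_C) = 0.
Rearranging gives the reaction functions q_C = (152 - (3/2)q_J)/3 and q_J = (142 - (3/2)q_C)/3.
Substituting one into the other gives q_C = 36 and q_J = 88/3.

36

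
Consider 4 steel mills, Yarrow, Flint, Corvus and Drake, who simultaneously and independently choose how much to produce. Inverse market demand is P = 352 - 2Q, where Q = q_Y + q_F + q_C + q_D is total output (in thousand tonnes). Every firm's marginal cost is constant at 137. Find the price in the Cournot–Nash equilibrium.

Each firm earns π_i = (352 - 2Q)q_i - 137q_i.
Setting ∂π_i/∂q_i = 0 with rivals' quantities fixed: 215 - 4q_i - 2·Σ_{j≠i} q_j = 0.
By symmetry each firm produces the same amount; substituting Σ_{j≠i} q_j = 3q_i yields q_i = 215/10 = 43/2.
Total output Q = 86, so price P = 352 - 2·86 = 180.

180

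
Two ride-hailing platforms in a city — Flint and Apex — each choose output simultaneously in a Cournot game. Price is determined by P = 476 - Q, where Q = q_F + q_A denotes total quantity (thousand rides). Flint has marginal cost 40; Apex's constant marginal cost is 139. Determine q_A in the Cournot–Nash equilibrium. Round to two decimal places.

Flint's profit: π_F = (476 - Q)q_F - (40q_F). Setting ∂π_F/∂q_F = 0: 436 - 2q_F - (q_A) = 0.
Apex's first-order condition: 337 - 2q_A - (q_F) = 0.
Rearranging gives the reaction functions q_F = (436 - q_A)/2 and q_A = (337 - q_F)/2.
Substituting one into the other gives q_F = 535/3 and q_A = 238/3.

79.33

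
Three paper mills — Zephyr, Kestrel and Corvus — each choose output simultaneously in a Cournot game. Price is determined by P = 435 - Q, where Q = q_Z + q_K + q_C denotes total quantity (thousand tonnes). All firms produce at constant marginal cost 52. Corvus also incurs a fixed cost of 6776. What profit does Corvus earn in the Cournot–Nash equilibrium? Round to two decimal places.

A representative firm's profit is π_i = q_i(435 - Q) - 52q_i.
Setting ∂π_i/∂q_i = 0 with rivals' quantities fixed: 383 - 2q_i - Σ_{j≠i} q_j = 0.
By symmetry each firm produces the same amount; substituting Σ_{j≠i} q_j = 2q_i yields q_i = 383/4.
Price P = 435 - 1149/4 = 591/4.
Corvus's profit: (591/4 - 52)·(383/4) - 6776 = 2392.0625.

2392.06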